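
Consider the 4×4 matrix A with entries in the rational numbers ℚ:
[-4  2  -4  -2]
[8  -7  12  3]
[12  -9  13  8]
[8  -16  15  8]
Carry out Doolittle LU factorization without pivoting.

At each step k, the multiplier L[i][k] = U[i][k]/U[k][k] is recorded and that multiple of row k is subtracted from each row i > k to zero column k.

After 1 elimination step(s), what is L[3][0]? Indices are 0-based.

k=0: U[0][0]=-4
  eliminate (1,0): mult=-2, new row 1: (0, -3, 4, -1); set L[1][0]=-2
  eliminate (2,0): mult=-3, new row 2: (0, -3, 1, 2); set L[2][0]=-3
  eliminate (3,0): mult=-2, new row 3: (0, -12, 7, 4); set L[3][0]=-2

L[3][0] = -2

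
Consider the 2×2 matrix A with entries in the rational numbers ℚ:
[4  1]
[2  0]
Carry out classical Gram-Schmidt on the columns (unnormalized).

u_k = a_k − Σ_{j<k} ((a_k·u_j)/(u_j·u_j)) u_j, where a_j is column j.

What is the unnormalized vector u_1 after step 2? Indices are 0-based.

u_1 = (1/5, -2/5)

Step 1: u_0 = a_0 = (4, 2).
Step 2: u_1 = a_1 − (1/5)·u_0 = (1/5, -2/5).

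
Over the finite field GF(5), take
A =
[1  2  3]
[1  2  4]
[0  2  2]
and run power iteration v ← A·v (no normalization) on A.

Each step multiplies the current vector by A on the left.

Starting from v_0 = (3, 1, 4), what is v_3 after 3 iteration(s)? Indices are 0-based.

v_0 = (3, 1, 4).
v_1 = A·v_0 = (2, 1, 0).
v_2 = A·v_1 = (4, 4, 2).
v_3 = A·v_2 = (3, 0, 2).

v_3 = (3, 0, 2)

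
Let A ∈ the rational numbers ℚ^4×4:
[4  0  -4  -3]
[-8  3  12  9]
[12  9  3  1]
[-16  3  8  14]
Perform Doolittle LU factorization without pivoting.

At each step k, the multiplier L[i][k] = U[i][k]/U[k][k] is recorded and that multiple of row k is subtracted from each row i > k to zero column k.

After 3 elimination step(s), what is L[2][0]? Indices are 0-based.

k=0: U[0][0]=4
  eliminate (1,0): mult=-2, new row 1: (0, 3, 4, 3); set L[1][0]=-2
  eliminate (2,0): mult=3, new row 2: (0, 9, 15, 10); set L[2][0]=3
  eliminate (3,0): mult=-4, new row 3: (0, 3, -8, 2); set L[3][0]=-4
k=1: U[1][1]=3
  eliminate (2,1): mult=3, new row 2: (0, 0, 3, 1); set L[2][1]=3
  eliminate (3,1): mult=1, new row 3: (0, 0, -12, -1); set L[3][1]=1
k=2: U[2][2]=3
  eliminate (3,2): mult=-4, new row 3: (0, 0, 0, 3); set L[3][2]=-4

L[2][0] = 3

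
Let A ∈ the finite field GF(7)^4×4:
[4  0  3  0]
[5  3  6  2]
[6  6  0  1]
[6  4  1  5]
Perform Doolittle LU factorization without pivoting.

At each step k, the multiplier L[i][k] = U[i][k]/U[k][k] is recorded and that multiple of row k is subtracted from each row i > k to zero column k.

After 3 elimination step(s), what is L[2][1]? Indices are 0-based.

L[2][1] = 2

Step 1: pivot at (0,0) is 4.
  row1 ← row1 − (3)·row0  ⇒  L[1][0]=3, U row1=(0, 3, 4, 2)
  row2 ← row2 − (5)·row0  ⇒  L[2][0]=5, U row2=(0, 6, 6, 1)
  row3 ← row3 − (5)·row0  ⇒  L[3][0]=5, U row3=(0, 4, 0, 5)
Step 2: pivot at (1,1) is 3.
  row2 ← row2 − (2)·row1  ⇒  L[2][1]=2, U row2=(0, 0, 5, 4)
  row3 ← row3 − (6)·row1  ⇒  L[3][1]=6, U row3=(0, 0, 4, 0)
Step 3: pivot at (2,2) is 5.
  row3 ← row3 − (5)·row2  ⇒  L[3][2]=5, U row3=(0, 0, 0, 1)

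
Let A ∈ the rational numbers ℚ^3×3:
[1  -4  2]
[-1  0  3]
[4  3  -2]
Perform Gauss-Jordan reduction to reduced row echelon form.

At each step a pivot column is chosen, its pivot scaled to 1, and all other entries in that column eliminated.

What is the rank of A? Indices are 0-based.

step 1: normalize row 0 (÷1) = (1, -4, 2)
  row 1: subtract -1×row0 = (0, -4, 5)
  row 2: subtract 4×row0 = (0, 19, -10)
step 2: normalize row 1 (÷-4) = (0, 1, -5/4)
  row 0: subtract -4×row1 = (1, 0, -3)
  row 2: subtract 19×row1 = (0, 0, 55/4)
step 3: normalize row 2 (÷55/4) = (0, 0, 1)
  row 0: subtract -3×row2 = (1, 0, 0)
  row 1: subtract -5/4×row2 = (0, 1, 0)

rank = 3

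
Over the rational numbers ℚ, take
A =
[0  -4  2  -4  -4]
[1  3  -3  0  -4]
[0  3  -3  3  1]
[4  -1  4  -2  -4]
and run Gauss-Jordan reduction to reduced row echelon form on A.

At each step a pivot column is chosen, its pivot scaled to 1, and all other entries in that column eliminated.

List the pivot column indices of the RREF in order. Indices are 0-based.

pivot(0,0): swap R0↔R1
pivot(0,0)=1: scale R0 → (1, 3, -3, 0, -4)
  clear (3,0): R3 −= (4)R0 → (0, -13, 16, -2, 12)
pivot(1,1)=-4: scale R1 → (0, 1, -1/2, 1, 1)
  clear (0,1): R0 −= (3)R1 → (1, 0, -3/2, -3, -7)
  clear (2,1): R2 −= (3)R1 → (0, 0, -3/2, 0, -2)
  clear (3,1): R3 −= (-13)R1 → (0, 0, 19/2, 11, 25)
pivot(2,2)=-3/2: scale R2 → (0, 0, 1, 0, 4/3)
  clear (0,2): R0 −= (-3/2)R2 → (1, 0, 0, -3, -5)
  clear (1,2): R1 −= (-1/2)R2 → (0, 1, 0, 1, 5/3)
  clear (3,2): R3 −= (19/2)R2 → (0, 0, 0, 11, 37/3)
pivot(3,3)=11: scale R3 → (0, 0, 0, 1, 37/33)
  clear (0,3): R0 −= (-3)R3 → (1, 0, 0, 0, -18/11)
  clear (1,3): R1 −= (1)R3 → (0, 1, 0, 0, 6/11)

pivot columns: 0, 1, 2, 3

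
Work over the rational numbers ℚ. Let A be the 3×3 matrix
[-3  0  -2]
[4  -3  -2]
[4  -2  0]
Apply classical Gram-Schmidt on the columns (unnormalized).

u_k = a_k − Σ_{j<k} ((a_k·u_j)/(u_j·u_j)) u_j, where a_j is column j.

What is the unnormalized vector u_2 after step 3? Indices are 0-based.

Step 1: u_0 = a_0 = (-3, 4, 4).
Step 2: u_1 = a_1 − (-20/41)·u_0 = (-60/41, -43/41, -2/41).
Step 3: u_2 = a_2 − (-2/41)·u_0 − (206/133)·u_1 = (16/133, -24/133, 36/133).

u_2 = (16/133, -24/133, 36/133)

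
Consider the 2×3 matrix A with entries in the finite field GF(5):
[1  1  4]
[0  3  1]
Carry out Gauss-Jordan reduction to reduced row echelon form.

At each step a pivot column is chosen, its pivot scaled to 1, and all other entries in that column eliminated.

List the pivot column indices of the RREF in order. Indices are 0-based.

[1] R0 /= 1  ⇒  (1, 1, 4)
[2] R1 /= 3  ⇒  (0, 1, 2)
     R0 -= 1·R1  ⇒  (1, 0, 2)

pivot columns: 0, 1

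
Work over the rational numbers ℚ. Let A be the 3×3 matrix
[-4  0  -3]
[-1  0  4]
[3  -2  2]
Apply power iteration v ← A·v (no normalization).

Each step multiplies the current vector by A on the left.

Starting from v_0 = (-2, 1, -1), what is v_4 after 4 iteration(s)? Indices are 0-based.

v_4 = (-302, 371, 39)

v_0 = (-2, 1, -1).
v_1 = A·v_0 = (11, -2, -10).
v_2 = A·v_1 = (-14, -51, 17).
v_3 = A·v_2 = (5, 82, 94).
v_4 = A·v_3 = (-302, 371, 39).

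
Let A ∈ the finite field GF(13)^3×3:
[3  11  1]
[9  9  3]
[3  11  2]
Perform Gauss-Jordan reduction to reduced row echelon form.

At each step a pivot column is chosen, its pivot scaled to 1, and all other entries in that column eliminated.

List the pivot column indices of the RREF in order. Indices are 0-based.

step 1: normalize row 0 (÷3) = (1, 8, 9)
  row 1: subtract 9×row0 = (0, 2, 0)
  row 2: subtract 3×row0 = (0, 0, 1)
step 2: normalize row 1 (÷2) = (0, 1, 0)
  row 0: subtract 8×row1 = (1, 0, 9)
step 3: normalize row 2 (÷1) = (0, 0, 1)
  row 0: subtract 9×row2 = (1, 0, 0)

pivot columns: 0, 1, 2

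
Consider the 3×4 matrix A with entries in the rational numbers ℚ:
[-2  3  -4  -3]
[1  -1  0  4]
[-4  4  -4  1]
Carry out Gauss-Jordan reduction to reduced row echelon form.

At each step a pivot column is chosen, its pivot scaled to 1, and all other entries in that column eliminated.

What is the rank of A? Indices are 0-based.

pivot(0,0)=-2: scale R0 → (1, -3/2, 2, 3/2)
  clear (1,0): R1 −= (1)R0 → (0, 1/2, -2, 5/2)
  clear (2,0): R2 −= (-4)R0 → (0, -2, 4, 7)
pivot(1,1)=1/2: scale R1 → (0, 1, -4, 5)
  clear (0,1): R0 −= (-3/2)R1 → (1, 0, -4, 9)
  clear (2,1): R2 −= (-2)R1 → (0, 0, -4, 17)
pivot(2,2)=-4: scale R2 → (0, 0, 1, -17/4)
  clear (0,2): R0 −= (-4)R2 → (1, 0, 0, -8)
  clear (1,2): R1 −= (-4)R2 → (0, 1, 0, -12)

rank = 3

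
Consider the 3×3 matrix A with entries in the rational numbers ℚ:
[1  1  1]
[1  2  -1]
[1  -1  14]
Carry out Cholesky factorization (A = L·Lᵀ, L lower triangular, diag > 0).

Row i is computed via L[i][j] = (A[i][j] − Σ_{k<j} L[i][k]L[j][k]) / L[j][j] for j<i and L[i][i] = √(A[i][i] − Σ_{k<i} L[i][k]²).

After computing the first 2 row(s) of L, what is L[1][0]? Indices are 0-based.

L[1][0] = 1

Step 1: L[0][0] = √(1) = 1.
  L[1][0] = (1) / L[0][0] = 1.
Step 2: L[1][1] = √(1) = 1.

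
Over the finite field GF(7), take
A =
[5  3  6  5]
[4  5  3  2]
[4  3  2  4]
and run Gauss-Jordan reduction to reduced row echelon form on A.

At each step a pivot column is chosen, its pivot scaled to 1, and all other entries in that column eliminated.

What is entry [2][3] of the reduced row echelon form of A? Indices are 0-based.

[1] R0 /= 5  ⇒  (1, 2, 4, 1)
     R1 -= 4·R0  ⇒  (0, 4, 1, 5)
     R2 -= 4·R0  ⇒  (0, 2, 0, 0)
[2] R1 /= 4  ⇒  (0, 1, 2, 3)
     R0 -= 2·R1  ⇒  (1, 0, 0, 2)
     R2 -= 2·R1  ⇒  (0, 0, 3, 1)
[3] R2 /= 3  ⇒  (0, 0, 1, 5)
     R1 -= 2·R2  ⇒  (0, 1, 0, 0)

M[2][3] = 5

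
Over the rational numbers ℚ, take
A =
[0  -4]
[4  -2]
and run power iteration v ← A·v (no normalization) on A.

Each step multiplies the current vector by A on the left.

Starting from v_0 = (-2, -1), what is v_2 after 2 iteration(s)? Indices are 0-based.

v_0 = (-2, -1).
v_1 = A·v_0 = (4, -6).
v_2 = A·v_1 = (24, 28).

v_2 = (24, 28)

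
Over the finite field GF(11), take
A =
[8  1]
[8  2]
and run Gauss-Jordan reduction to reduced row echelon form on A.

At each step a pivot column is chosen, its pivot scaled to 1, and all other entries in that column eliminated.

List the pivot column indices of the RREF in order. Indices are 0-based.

[1] R0 /= 8  ⇒  (1, 7)
     R1 -= 8·R0  ⇒  (0, 1)
[2] R1 /= 1  ⇒  (0, 1)
     R0 -= 7·R1  ⇒  (1, 0)

pivot columns: 0, 1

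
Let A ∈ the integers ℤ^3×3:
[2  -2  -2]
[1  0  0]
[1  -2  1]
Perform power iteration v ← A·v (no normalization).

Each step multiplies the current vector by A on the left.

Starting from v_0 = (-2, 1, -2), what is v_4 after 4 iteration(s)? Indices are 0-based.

v_4 = (24, 36, 24)

v_0 = (-2, 1, -2).
v_1 = A·v_0 = (-2, -2, -6).
v_2 = A·v_1 = (12, -2, -4).
v_3 = A·v_2 = (36, 12, 12).
v_4 = A·v_3 = (24, 36, 24).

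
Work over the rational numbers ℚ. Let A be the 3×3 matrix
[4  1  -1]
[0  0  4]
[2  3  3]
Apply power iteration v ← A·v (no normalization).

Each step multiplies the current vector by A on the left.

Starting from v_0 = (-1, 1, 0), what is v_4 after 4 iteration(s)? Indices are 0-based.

v_0 = (-1, 1, 0).
v_1 = A·v_0 = (-3, 0, 1).
v_2 = A·v_1 = (-13, 4, -3).
v_3 = A·v_2 = (-45, -12, -23).
v_4 = A·v_3 = (-169, -92, -195).

v_4 = (-169, -92, -195)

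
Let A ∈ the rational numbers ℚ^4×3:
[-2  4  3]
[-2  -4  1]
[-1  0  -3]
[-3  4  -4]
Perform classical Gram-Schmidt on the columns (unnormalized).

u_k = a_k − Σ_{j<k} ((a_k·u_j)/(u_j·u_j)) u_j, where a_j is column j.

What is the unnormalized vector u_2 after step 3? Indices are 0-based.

u_2 = (4, 4/3, -8/3, -8/3)

Step 1: u_0 = a_0 = (-2, -2, -1, -3).
Step 2: u_1 = a_1 − (-2/3)·u_0 = (8/3, -16/3, -2/3, 2).
Step 3: u_2 = a_2 − (7/18)·u_0 − (-1/12)·u_1 = (4, 4/3, -8/3, -8/3).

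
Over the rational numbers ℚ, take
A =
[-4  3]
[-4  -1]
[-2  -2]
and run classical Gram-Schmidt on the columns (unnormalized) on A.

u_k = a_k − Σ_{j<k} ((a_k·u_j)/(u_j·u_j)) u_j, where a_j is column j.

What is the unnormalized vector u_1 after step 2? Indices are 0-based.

u_1 = (23/9, -13/9, -20/9)

Step 1: u_0 = a_0 = (-4, -4, -2).
Step 2: u_1 = a_1 − (-1/9)·u_0 = (23/9, -13/9, -20/9).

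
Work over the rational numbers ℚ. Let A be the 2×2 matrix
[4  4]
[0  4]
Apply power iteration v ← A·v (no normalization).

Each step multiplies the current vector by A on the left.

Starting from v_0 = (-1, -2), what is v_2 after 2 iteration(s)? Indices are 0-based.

v_2 = (-80, -32)

v_0 = (-1, -2).
v_1 = A·v_0 = (-12, -8).
v_2 = A·v_1 = (-80, -32).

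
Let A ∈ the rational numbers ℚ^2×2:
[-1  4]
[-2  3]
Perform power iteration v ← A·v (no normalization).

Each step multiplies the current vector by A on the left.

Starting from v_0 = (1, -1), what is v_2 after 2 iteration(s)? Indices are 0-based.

v_2 = (-15, -5)

v_0 = (1, -1).
v_1 = A·v_0 = (-5, -5).
v_2 = A·v_1 = (-15, -5).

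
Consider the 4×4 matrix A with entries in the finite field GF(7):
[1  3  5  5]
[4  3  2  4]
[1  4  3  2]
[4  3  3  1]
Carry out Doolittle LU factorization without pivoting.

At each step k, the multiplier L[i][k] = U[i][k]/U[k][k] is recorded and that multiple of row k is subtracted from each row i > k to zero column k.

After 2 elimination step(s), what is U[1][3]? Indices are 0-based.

U[1][3] = 5

k=0: U[0][0]=1
  eliminate (1,0): mult=4, new row 1: (0, 5, 3, 5); set L[1][0]=4
  eliminate (2,0): mult=1, new row 2: (0, 1, 5, 4); set L[2][0]=1
  eliminate (3,0): mult=4, new row 3: (0, 5, 4, 2); set L[3][0]=4
k=1: U[1][1]=5
  eliminate (2,1): mult=3, new row 2: (0, 0, 3, 3); set L[2][1]=3
  eliminate (3,1): mult=1, new row 3: (0, 0, 1, 4); set L[3][1]=1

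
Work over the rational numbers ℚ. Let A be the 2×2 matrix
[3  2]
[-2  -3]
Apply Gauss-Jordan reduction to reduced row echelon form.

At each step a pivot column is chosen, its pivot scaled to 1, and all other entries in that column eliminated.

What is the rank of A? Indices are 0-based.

rank = 2

[1] R0 /= 3  ⇒  (1, 2/3)
     R1 -= -2·R0  ⇒  (0, -5/3)
[2] R1 /= -5/3  ⇒  (0, 1)
     R0 -= 2/3·R1  ⇒  (1, 0)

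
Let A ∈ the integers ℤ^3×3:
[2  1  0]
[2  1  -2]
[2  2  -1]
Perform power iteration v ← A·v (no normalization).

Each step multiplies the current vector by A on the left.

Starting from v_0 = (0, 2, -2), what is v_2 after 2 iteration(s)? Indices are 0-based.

v_2 = (10, -2, 10)

v_0 = (0, 2, -2).
v_1 = A·v_0 = (2, 6, 6).
v_2 = A·v_1 = (10, -2, 10).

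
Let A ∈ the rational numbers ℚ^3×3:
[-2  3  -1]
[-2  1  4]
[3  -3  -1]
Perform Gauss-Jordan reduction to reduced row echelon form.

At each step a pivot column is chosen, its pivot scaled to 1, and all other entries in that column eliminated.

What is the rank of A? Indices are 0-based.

rank = 3

pivot(0,0)=-2: scale R0 → (1, -3/2, 1/2)
  clear (1,0): R1 −= (-2)R0 → (0, -2, 5)
  clear (2,0): R2 −= (3)R0 → (0, 3/2, -5/2)
pivot(1,1)=-2: scale R1 → (0, 1, -5/2)
  clear (0,1): R0 −= (-3/2)R1 → (1, 0, -13/4)
  clear (2,1): R2 −= (3/2)R1 → (0, 0, 5/4)
pivot(2,2)=5/4: scale R2 → (0, 0, 1)
  clear (0,2): R0 −= (-13/4)R2 → (1, 0, 0)
  clear (1,2): R1 −= (-5/2)R2 → (0, 1, 0)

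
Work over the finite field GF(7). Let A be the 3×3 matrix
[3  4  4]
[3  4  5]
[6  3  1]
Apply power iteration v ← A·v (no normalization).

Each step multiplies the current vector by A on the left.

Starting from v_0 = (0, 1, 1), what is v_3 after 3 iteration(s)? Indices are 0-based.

v_0 = (0, 1, 1).
v_1 = A·v_0 = (1, 2, 4).
v_2 = A·v_1 = (6, 3, 2).
v_3 = A·v_2 = (3, 5, 5).

v_3 = (3, 5, 5)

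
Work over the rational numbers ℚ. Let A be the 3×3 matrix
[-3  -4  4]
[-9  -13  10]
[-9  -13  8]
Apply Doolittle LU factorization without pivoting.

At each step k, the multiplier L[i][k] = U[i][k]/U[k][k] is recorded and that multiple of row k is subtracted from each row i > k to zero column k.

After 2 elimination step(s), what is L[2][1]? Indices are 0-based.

[col 0] pivot -3
  R1 -= 3*R0 → (0, -1, -2)  (L[1][0] := 3)
  R2 -= 3*R0 → (0, -1, -4)  (L[2][0] := 3)
[col 1] pivot -1
  R2 -= 1*R1 → (0, 0, -2)  (L[2][1] := 1)

L[2][1] = 1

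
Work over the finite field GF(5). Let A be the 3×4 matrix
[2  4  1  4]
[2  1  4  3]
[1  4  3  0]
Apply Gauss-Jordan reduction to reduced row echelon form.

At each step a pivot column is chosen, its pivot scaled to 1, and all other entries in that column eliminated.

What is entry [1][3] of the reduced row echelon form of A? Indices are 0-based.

[1] R0 /= 2  ⇒  (1, 2, 3, 2)
     R1 -= 2·R0  ⇒  (0, 2, 3, 4)
     R2 -= 1·R0  ⇒  (0, 2, 0, 3)
[2] R1 /= 2  ⇒  (0, 1, 4, 2)
     R0 -= 2·R1  ⇒  (1, 0, 0, 3)
     R2 -= 2·R1  ⇒  (0, 0, 2, 4)
[3] R2 /= 2  ⇒  (0, 0, 1, 2)
     R1 -= 4·R2  ⇒  (0, 1, 0, 4)

M[1][3] = 4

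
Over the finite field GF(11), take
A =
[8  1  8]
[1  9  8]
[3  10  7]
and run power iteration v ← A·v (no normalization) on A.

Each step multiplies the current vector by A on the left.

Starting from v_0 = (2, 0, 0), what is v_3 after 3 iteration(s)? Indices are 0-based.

v_0 = (2, 0, 0).
v_1 = A·v_0 = (5, 2, 6).
v_2 = A·v_1 = (2, 5, 0).
v_3 = A·v_2 = (10, 3, 1).

v_3 = (10, 3, 1)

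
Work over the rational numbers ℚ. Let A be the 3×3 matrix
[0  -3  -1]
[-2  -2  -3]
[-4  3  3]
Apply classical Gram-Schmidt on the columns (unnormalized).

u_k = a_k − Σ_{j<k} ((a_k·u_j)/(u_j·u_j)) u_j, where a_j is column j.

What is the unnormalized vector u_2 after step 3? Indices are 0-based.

Step 1: u_0 = a_0 = (0, -2, -4).
Step 2: u_1 = a_1 − (-2/5)·u_0 = (-3, -14/5, 7/5).
Step 3: u_2 = a_2 − (-3/10)·u_0 − (39/47)·u_1 = (70/47, -60/47, 30/47).

u_2 = (70/47, -60/47, 30/47)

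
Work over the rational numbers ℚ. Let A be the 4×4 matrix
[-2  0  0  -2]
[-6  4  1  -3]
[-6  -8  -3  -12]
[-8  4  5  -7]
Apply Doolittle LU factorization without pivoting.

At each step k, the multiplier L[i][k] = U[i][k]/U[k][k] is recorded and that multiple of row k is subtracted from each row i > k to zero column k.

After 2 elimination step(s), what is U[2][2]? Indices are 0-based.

U[2][2] = -1

k=0: U[0][0]=-2
  eliminate (1,0): mult=3, new row 1: (0, 4, 1, 3); set L[1][0]=3
  eliminate (2,0): mult=3, new row 2: (0, -8, -3, -6); set L[2][0]=3
  eliminate (3,0): mult=4, new row 3: (0, 4, 5, 1); set L[3][0]=4
k=1: U[1][1]=4
  eliminate (2,1): mult=-2, new row 2: (0, 0, -1, 0); set L[2][1]=-2
  eliminate (3,1): mult=1, new row 3: (0, 0, 4, -2); set L[3][1]=1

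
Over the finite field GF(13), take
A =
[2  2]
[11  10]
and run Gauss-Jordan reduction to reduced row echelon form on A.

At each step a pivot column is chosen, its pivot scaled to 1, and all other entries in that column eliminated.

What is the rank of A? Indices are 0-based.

step 1: normalize row 0 (÷2) = (1, 1)
  row 1: subtract 11×row0 = (0, 12)
step 2: normalize row 1 (÷12) = (0, 1)
  row 0: subtract 1×row1 = (1, 0)

rank = 2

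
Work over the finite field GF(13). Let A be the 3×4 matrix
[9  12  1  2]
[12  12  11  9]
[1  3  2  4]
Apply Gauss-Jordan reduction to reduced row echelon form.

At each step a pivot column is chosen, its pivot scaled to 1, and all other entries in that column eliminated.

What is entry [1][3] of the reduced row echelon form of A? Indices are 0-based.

M[1][3] = 0

step 1: normalize row 0 (÷9) = (1, 10, 3, 6)
  row 1: subtract 12×row0 = (0, 9, 1, 2)
  row 2: subtract 1×row0 = (0, 6, 12, 11)
step 2: normalize row 1 (÷9) = (0, 1, 3, 6)
  row 0: subtract 10×row1 = (1, 0, 12, 11)
  row 2: subtract 6×row1 = (0, 0, 7, 1)
step 3: normalize row 2 (÷7) = (0, 0, 1, 2)
  row 0: subtract 12×row2 = (1, 0, 0, 0)
  row 1: subtract 3×row2 = (0, 1, 0, 0)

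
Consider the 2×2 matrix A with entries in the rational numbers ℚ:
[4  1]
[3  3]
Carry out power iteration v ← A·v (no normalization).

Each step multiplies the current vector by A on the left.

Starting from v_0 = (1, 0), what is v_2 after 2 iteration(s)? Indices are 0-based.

v_0 = (1, 0).
v_1 = A·v_0 = (4, 3).
v_2 = A·v_1 = (19, 21).

v_2 = (19, 21)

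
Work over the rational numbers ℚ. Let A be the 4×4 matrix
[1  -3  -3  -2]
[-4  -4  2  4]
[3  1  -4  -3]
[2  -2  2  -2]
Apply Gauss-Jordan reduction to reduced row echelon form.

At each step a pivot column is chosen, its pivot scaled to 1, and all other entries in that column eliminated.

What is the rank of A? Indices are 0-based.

[1] R0 /= 1  ⇒  (1, -3, -3, -2)
     R1 -= -4·R0  ⇒  (0, -16, -10, -4)
     R2 -= 3·R0  ⇒  (0, 10, 5, 3)
     R3 -= 2·R0  ⇒  (0, 4, 8, 2)
[2] R1 /= -16  ⇒  (0, 1, 5/8, 1/4)
     R0 -= -3·R1  ⇒  (1, 0, -9/8, -5/4)
     R2 -= 10·R1  ⇒  (0, 0, -5/4, 1/2)
     R3 -= 4·R1  ⇒  (0, 0, 11/2, 1)
[3] R2 /= -5/4  ⇒  (0, 0, 1, -2/5)
     R0 -= -9/8·R2  ⇒  (1, 0, 0, -17/10)
     R1 -= 5/8·R2  ⇒  (0, 1, 0, 1/2)
     R3 -= 11/2·R2  ⇒  (0, 0, 0, 16/5)
[4] R3 /= 16/5  ⇒  (0, 0, 0, 1)
     R0 -= -17/10·R3  ⇒  (1, 0, 0, 0)
     R1 -= 1/2·R3  ⇒  (0, 1, 0, 0)
     R2 -= -2/5·R3  ⇒  (0, 0, 1, 0)

rank = 4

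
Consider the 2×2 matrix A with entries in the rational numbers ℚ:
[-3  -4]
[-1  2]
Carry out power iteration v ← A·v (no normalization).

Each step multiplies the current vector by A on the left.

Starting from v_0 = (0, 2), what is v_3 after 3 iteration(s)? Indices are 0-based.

v_3 = (-88, 24)

v_0 = (0, 2).
v_1 = A·v_0 = (-8, 4).
v_2 = A·v_1 = (8, 16).
v_3 = A·v_2 = (-88, 24).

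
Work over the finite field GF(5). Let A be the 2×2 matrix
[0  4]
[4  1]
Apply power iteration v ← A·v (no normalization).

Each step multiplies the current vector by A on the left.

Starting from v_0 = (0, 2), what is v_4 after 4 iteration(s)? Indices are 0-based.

v_0 = (0, 2).
v_1 = A·v_0 = (3, 2).
v_2 = A·v_1 = (3, 4).
v_3 = A·v_2 = (1, 1).
v_4 = A·v_3 = (4, 0).

v_4 = (4, 0)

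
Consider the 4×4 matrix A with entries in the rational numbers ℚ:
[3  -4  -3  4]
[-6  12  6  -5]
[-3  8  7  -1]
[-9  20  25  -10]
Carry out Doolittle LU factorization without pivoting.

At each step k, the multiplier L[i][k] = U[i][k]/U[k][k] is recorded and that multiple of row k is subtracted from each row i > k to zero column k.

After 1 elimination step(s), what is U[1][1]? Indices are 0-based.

U[1][1] = 4

Step 1: pivot at (0,0) is 3.
  row1 ← row1 − (-2)·row0  ⇒  L[1][0]=-2, U row1=(0, 4, 0, 3)
  row2 ← row2 − (-1)·row0  ⇒  L[2][0]=-1, U row2=(0, 4, 4, 3)
  row3 ← row3 − (-3)·row0  ⇒  L[3][0]=-3, U row3=(0, 8, 16, 2)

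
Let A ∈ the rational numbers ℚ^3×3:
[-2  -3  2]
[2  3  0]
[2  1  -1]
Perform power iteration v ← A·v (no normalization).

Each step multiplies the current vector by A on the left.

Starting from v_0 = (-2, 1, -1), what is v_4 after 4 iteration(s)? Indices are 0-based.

v_4 = (13, -17, 11)

v_0 = (-2, 1, -1).
v_1 = A·v_0 = (-1, -1, -2).
v_2 = A·v_1 = (1, -5, -1).
v_3 = A·v_2 = (11, -13, -2).
v_4 = A·v_3 = (13, -17, 11).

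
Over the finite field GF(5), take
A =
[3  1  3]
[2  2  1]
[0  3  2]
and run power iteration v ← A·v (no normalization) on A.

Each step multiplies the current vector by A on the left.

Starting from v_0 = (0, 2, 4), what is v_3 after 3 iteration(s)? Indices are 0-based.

v_0 = (0, 2, 4).
v_1 = A·v_0 = (4, 3, 4).
v_2 = A·v_1 = (2, 3, 2).
v_3 = A·v_2 = (0, 2, 3).

v_3 = (0, 2, 3)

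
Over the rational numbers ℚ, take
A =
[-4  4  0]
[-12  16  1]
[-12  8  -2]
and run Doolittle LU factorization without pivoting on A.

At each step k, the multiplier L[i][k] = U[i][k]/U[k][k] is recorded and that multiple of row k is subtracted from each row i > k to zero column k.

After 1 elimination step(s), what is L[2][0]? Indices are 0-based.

k=0: U[0][0]=-4
  eliminate (1,0): mult=3, new row 1: (0, 4, 1); set L[1][0]=3
  eliminate (2,0): mult=3, new row 2: (0, -4, -2); set L[2][0]=3

L[2][0] = 3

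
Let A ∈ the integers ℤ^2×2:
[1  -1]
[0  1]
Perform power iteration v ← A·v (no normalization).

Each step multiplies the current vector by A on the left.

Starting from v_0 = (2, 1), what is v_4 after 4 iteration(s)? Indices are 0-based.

v_4 = (-2, 1)

v_0 = (2, 1).
v_1 = A·v_0 = (1, 1).
v_2 = A·v_1 = (0, 1).
v_3 = A·v_2 = (-1, 1).
v_4 = A·v_3 = (-2, 1).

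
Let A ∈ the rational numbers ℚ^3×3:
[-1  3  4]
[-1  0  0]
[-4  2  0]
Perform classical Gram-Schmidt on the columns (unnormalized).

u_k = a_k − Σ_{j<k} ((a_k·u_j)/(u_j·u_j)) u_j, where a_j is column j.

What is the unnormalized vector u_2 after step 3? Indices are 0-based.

u_2 = (16/113, 80/113, -24/113)

Step 1: u_0 = a_0 = (-1, -1, -4).
Step 2: u_1 = a_1 − (-11/18)·u_0 = (43/18, -11/18, -4/9).
Step 3: u_2 = a_2 − (-2/9)·u_0 − (172/113)·u_1 = (16/113, 80/113, -24/113).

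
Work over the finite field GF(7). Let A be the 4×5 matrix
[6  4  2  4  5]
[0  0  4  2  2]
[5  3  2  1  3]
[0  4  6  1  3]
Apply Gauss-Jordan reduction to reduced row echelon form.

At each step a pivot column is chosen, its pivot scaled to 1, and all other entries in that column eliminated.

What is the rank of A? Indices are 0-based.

pivot(0,0)=6: scale R0 → (1, 3, 5, 3, 2)
  clear (2,0): R2 −= (5)R0 → (0, 2, 5, 0, 0)
pivot(1,1): swap R1↔R2
pivot(1,1)=2: scale R1 → (0, 1, 6, 0, 0)
  clear (0,1): R0 −= (3)R1 → (1, 0, 1, 3, 2)
  clear (3,1): R3 −= (4)R1 → (0, 0, 3, 1, 3)
pivot(2,2)=4: scale R2 → (0, 0, 1, 4, 4)
  clear (0,2): R0 −= (1)R2 → (1, 0, 0, 6, 5)
  clear (1,2): R1 −= (6)R2 → (0, 1, 0, 4, 4)
  clear (3,2): R3 −= (3)R2 → (0, 0, 0, 3, 5)
pivot(3,3)=3: scale R3 → (0, 0, 0, 1, 4)
  clear (0,3): R0 −= (6)R3 → (1, 0, 0, 0, 2)
  clear (1,3): R1 −= (4)R3 → (0, 1, 0, 0, 2)
  clear (2,3): R2 −= (4)R3 → (0, 0, 1, 0, 2)

rank = 4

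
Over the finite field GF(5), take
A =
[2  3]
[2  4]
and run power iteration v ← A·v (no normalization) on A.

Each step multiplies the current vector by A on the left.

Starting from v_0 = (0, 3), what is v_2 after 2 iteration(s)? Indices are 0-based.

v_2 = (4, 1)

v_0 = (0, 3).
v_1 = A·v_0 = (4, 2).
v_2 = A·v_1 = (4, 1).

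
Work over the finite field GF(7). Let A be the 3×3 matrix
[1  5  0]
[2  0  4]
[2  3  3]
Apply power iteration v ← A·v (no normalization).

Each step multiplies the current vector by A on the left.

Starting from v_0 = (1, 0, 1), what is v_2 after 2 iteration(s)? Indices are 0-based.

v_2 = (3, 1, 0)

v_0 = (1, 0, 1).
v_1 = A·v_0 = (1, 6, 5).
v_2 = A·v_1 = (3, 1, 0).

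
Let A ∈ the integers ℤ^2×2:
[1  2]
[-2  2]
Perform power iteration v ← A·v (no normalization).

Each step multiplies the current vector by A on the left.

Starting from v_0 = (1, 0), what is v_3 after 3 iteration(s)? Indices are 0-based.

v_0 = (1, 0).
v_1 = A·v_0 = (1, -2).
v_2 = A·v_1 = (-3, -6).
v_3 = A·v_2 = (-15, -6).

v_3 = (-15, -6)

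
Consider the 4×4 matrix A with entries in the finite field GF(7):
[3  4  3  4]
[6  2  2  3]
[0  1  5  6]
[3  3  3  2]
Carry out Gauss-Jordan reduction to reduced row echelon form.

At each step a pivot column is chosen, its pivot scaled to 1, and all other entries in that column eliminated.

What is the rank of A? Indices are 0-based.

rank = 4

pivot(0,0)=3: scale R0 → (1, 6, 1, 6)
  clear (1,0): R1 −= (6)R0 → (0, 1, 3, 2)
  clear (3,0): R3 −= (3)R0 → (0, 6, 0, 5)
pivot(1,1)=1: scale R1 → (0, 1, 3, 2)
  clear (0,1): R0 −= (6)R1 → (1, 0, 4, 1)
  clear (2,1): R2 −= (1)R1 → (0, 0, 2, 4)
  clear (3,1): R3 −= (6)R1 → (0, 0, 3, 0)
pivot(2,2)=2: scale R2 → (0, 0, 1, 2)
  clear (0,2): R0 −= (4)R2 → (1, 0, 0, 0)
  clear (1,2): R1 −= (3)R2 → (0, 1, 0, 3)
  clear (3,2): R3 −= (3)R2 → (0, 0, 0, 1)
pivot(3,3)=1: scale R3 → (0, 0, 0, 1)
  clear (1,3): R1 −= (3)R3 → (0, 1, 0, 0)
  clear (2,3): R2 −= (2)R3 → (0, 0, 1, 0)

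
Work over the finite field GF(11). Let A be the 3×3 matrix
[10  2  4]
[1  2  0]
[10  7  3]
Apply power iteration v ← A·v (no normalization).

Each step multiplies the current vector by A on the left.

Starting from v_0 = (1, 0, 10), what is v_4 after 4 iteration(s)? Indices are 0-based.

v_4 = (7, 6, 10)

v_0 = (1, 0, 10).
v_1 = A·v_0 = (6, 1, 7).
v_2 = A·v_1 = (2, 8, 0).
v_3 = A·v_2 = (3, 7, 10).
v_4 = A·v_3 = (7, 6, 10).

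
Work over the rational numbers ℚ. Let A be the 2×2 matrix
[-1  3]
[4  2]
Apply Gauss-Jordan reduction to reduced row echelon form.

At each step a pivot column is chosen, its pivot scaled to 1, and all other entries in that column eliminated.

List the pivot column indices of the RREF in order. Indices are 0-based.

pivot columns: 0, 1

pivot(0,0)=-1: scale R0 → (1, -3)
  clear (1,0): R1 −= (4)R0 → (0, 14)
pivot(1,1)=14: scale R1 → (0, 1)
  clear (0,1): R0 −= (-3)R1 → (1, 0)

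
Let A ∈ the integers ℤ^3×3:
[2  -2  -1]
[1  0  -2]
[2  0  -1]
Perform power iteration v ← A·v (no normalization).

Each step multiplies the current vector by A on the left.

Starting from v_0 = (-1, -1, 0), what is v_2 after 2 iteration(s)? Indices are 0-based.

v_0 = (-1, -1, 0).
v_1 = A·v_0 = (0, -1, -2).
v_2 = A·v_1 = (4, 4, 2).

v_2 = (4, 4, 2)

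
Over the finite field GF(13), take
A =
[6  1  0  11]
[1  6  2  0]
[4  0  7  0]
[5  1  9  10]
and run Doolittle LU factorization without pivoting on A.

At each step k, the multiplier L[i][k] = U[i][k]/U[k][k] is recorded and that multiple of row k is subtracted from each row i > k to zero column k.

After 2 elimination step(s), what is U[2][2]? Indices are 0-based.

Step 1: pivot at (0,0) is 6.
  row1 ← row1 − (11)·row0  ⇒  L[1][0]=11, U row1=(0, 8, 2, 9)
  row2 ← row2 − (5)·row0  ⇒  L[2][0]=5, U row2=(0, 8, 7, 10)
  row3 ← row3 − (3)·row0  ⇒  L[3][0]=3, U row3=(0, 11, 9, 3)
Step 2: pivot at (1,1) is 8.
  row2 ← row2 − (1)·row1  ⇒  L[2][1]=1, U row2=(0, 0, 5, 1)
  row3 ← row3 − (3)·row1  ⇒  L[3][1]=3, U row3=(0, 0, 3, 2)

U[2][2] = 5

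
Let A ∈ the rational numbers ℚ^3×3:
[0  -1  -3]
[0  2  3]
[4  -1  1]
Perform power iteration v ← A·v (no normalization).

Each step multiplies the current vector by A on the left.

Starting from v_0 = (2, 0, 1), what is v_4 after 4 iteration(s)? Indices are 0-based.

v_0 = (2, 0, 1).
v_1 = A·v_0 = (-3, 3, 9).
v_2 = A·v_1 = (-30, 33, -6).
v_3 = A·v_2 = (-15, 48, -159).
v_4 = A·v_3 = (429, -381, -267).

v_4 = (429, -381, -267)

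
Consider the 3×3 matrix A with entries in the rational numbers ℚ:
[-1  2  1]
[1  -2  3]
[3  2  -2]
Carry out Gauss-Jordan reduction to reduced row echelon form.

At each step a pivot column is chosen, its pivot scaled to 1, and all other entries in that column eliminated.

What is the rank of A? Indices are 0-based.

step 1: normalize row 0 (÷-1) = (1, -2, -1)
  row 1: subtract 1×row0 = (0, 0, 4)
  row 2: subtract 3×row0 = (0, 8, 1)
step 2: exchange rows 1,2
step 2: normalize row 1 (÷8) = (0, 1, 1/8)
  row 0: subtract -2×row1 = (1, 0, -3/4)
step 3: normalize row 2 (÷4) = (0, 0, 1)
  row 0: subtract -3/4×row2 = (1, 0, 0)
  row 1: subtract 1/8×row2 = (0, 1, 0)

rank = 3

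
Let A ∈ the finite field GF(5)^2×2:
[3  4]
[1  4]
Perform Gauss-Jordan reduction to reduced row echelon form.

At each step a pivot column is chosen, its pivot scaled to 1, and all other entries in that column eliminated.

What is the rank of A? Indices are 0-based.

rank = 2

pivot(0,0)=3: scale R0 → (1, 3)
  clear (1,0): R1 −= (1)R0 → (0, 1)
pivot(1,1)=1: scale R1 → (0, 1)
  clear (0,1): R0 −= (3)R1 → (1, 0)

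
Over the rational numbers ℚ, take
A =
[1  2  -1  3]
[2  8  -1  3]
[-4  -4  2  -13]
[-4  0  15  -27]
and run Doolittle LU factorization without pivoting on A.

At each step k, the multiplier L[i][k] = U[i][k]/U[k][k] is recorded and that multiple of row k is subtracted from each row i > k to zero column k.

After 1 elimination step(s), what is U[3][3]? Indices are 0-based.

[col 0] pivot 1
  R1 -= 2*R0 → (0, 4, 1, -3)  (L[1][0] := 2)
  R2 -= -4*R0 → (0, 4, -2, -1)  (L[2][0] := -4)
  R3 -= -4*R0 → (0, 8, 11, -15)  (L[3][0] := -4)

U[3][3] = -15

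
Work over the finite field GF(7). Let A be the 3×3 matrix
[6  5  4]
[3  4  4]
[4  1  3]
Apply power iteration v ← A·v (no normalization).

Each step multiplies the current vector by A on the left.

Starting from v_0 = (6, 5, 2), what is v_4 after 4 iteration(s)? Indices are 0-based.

v_0 = (6, 5, 2).
v_1 = A·v_0 = (6, 4, 0).
v_2 = A·v_1 = (0, 6, 0).
v_3 = A·v_2 = (2, 3, 6).
v_4 = A·v_3 = (2, 0, 1).

v_4 = (2, 0, 1)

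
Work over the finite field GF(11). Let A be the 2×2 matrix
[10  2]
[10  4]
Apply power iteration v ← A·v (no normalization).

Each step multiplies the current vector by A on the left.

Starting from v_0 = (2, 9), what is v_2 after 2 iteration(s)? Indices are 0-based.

v_0 = (2, 9).
v_1 = A·v_0 = (5, 1).
v_2 = A·v_1 = (8, 10).

v_2 = (8, 10)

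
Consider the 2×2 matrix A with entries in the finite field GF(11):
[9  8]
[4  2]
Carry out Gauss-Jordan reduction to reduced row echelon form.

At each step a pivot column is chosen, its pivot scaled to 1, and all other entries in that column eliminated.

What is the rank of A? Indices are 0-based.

step 1: normalize row 0 (÷9) = (1, 7)
  row 1: subtract 4×row0 = (0, 7)
step 2: normalize row 1 (÷7) = (0, 1)
  row 0: subtract 7×row1 = (1, 0)

rank = 2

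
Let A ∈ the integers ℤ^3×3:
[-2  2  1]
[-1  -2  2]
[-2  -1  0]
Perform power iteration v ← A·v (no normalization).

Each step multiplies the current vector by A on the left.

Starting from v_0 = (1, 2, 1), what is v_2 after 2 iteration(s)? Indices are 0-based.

v_0 = (1, 2, 1).
v_1 = A·v_0 = (3, -3, -4).
v_2 = A·v_1 = (-16, -5, -3).

v_2 = (-16, -5, -3)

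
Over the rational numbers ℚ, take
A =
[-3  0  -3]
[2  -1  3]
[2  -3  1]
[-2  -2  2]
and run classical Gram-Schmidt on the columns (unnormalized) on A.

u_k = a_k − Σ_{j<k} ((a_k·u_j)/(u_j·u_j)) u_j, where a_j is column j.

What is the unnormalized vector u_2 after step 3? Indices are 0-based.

u_2 = (-204/139, 196/139, -240/139, 262/139)

Step 1: u_0 = a_0 = (-3, 2, 2, -2).
Step 2: u_1 = a_1 − (-4/21)·u_0 = (-4/7, -13/21, -55/21, -50/21).
Step 3: u_2 = a_2 − (13/21)·u_0 − (-79/139)·u_1 = (-204/139, 196/139, -240/139, 262/139).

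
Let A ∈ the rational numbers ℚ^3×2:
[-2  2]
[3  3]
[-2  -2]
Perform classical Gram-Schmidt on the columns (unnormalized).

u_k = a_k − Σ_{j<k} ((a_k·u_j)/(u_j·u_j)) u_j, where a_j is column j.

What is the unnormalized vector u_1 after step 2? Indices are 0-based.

u_1 = (52/17, 24/17, -16/17)

Step 1: u_0 = a_0 = (-2, 3, -2).
Step 2: u_1 = a_1 − (9/17)·u_0 = (52/17, 24/17, -16/17).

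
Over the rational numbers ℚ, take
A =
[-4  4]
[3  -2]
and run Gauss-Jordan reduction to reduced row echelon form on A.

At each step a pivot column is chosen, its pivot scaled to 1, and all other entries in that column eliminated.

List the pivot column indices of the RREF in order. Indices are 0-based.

pivot columns: 0, 1

pivot(0,0)=-4: scale R0 → (1, -1)
  clear (1,0): R1 −= (3)R0 → (0, 1)
pivot(1,1)=1: scale R1 → (0, 1)
  clear (0,1): R0 −= (-1)R1 → (1, 0)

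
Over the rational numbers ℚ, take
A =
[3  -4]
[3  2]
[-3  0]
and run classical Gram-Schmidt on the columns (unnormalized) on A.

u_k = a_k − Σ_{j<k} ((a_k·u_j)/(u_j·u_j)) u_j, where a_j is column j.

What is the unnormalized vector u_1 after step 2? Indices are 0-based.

Step 1: u_0 = a_0 = (3, 3, -3).
Step 2: u_1 = a_1 − (-2/9)·u_0 = (-10/3, 8/3, -2/3).

u_1 = (-10/3, 8/3, -2/3)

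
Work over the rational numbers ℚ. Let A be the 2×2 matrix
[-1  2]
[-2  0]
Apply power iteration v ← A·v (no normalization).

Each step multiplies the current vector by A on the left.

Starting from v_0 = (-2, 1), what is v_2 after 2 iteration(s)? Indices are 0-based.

v_2 = (4, -8)

v_0 = (-2, 1).
v_1 = A·v_0 = (4, 4).
v_2 = A·v_1 = (4, -8).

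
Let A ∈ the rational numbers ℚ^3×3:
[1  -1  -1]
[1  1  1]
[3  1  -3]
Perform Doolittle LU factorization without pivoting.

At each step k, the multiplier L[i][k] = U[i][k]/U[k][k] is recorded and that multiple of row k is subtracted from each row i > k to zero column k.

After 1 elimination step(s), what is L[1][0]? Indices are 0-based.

[col 0] pivot 1
  R1 -= 1*R0 → (0, 2, 2)  (L[1][0] := 1)
  R2 -= 3*R0 → (0, 4, 0)  (L[2][0] := 3)

L[1][0] = 1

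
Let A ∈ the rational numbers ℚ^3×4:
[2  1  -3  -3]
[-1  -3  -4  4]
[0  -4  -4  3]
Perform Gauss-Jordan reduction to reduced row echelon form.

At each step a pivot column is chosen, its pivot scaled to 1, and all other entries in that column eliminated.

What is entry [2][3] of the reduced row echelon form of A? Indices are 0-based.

M[2][3] = -5/24

[1] R0 /= 2  ⇒  (1, 1/2, -3/2, -3/2)
     R1 -= -1·R0  ⇒  (0, -5/2, -11/2, 5/2)
[2] R1 /= -5/2  ⇒  (0, 1, 11/5, -1)
     R0 -= 1/2·R1  ⇒  (1, 0, -13/5, -1)
     R2 -= -4·R1  ⇒  (0, 0, 24/5, -1)
[3] R2 /= 24/5  ⇒  (0, 0, 1, -5/24)
     R0 -= -13/5·R2  ⇒  (1, 0, 0, -37/24)
     R1 -= 11/5·R2  ⇒  (0, 1, 0, -13/24)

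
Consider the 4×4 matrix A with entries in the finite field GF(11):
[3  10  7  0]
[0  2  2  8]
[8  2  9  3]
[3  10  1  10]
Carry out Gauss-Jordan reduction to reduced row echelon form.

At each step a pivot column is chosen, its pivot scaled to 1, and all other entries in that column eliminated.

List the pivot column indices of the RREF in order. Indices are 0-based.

[1] R0 /= 3  ⇒  (1, 7, 6, 0)
     R2 -= 8·R0  ⇒  (0, 1, 5, 3)
     R3 -= 3·R0  ⇒  (0, 0, 5, 10)
[2] R1 /= 2  ⇒  (0, 1, 1, 4)
     R0 -= 7·R1  ⇒  (1, 0, 10, 5)
     R2 -= 1·R1  ⇒  (0, 0, 4, 10)
[3] R2 /= 4  ⇒  (0, 0, 1, 8)
     R0 -= 10·R2  ⇒  (1, 0, 0, 2)
     R1 -= 1·R2  ⇒  (0, 1, 0, 7)
     R3 -= 5·R2  ⇒  (0, 0, 0, 3)
[4] R3 /= 3  ⇒  (0, 0, 0, 1)
     R0 -= 2·R3  ⇒  (1, 0, 0, 0)
     R1 -= 7·R3  ⇒  (0, 1, 0, 0)
     R2 -= 8·R3  ⇒  (0, 0, 1, 0)

pivot columns: 0, 1, 2, 3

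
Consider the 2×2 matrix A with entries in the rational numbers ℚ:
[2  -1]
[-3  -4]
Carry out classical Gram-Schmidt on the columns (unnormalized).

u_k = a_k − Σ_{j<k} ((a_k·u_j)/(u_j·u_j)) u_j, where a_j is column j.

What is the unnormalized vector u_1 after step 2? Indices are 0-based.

Step 1: u_0 = a_0 = (2, -3).
Step 2: u_1 = a_1 − (10/13)·u_0 = (-33/13, -22/13).

u_1 = (-33/13, -22/13)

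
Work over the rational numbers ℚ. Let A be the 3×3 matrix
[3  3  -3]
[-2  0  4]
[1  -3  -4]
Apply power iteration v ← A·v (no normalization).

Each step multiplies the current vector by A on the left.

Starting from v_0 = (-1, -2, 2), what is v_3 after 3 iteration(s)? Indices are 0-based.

v_3 = (135, -120, 72)

v_0 = (-1, -2, 2).
v_1 = A·v_0 = (-15, 10, -3).
v_2 = A·v_1 = (-6, 18, -33).
v_3 = A·v_2 = (135, -120, 72).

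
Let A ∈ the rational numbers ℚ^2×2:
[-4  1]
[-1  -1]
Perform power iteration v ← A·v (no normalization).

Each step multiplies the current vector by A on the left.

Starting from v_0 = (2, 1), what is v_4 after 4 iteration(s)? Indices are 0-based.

v_0 = (2, 1).
v_1 = A·v_0 = (-7, -3).
v_2 = A·v_1 = (25, 10).
v_3 = A·v_2 = (-90, -35).
v_4 = A·v_3 = (325, 125).

v_4 = (325, 125)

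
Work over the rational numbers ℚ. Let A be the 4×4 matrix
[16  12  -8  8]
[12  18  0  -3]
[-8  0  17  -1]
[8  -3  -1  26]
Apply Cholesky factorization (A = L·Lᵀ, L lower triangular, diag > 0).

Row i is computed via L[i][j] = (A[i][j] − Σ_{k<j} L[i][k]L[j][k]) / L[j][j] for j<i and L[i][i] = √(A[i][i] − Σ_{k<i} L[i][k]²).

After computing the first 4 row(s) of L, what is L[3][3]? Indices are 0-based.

Step 1: L[0][0] = √(16) = 4.
  L[1][0] = (12) / L[0][0] = 3.
Step 2: L[1][1] = √(9) = 3.
  L[2][0] = (-8) / L[0][0] = -2.
  L[2][1] = (6) / L[1][1] = 2.
Step 3: L[2][2] = √(9) = 3.
  L[3][0] = (8) / L[0][0] = 2.
  L[3][1] = (-9) / L[1][1] = -3.
  L[3][2] = (9) / L[2][2] = 3.
Step 4: L[3][3] = √(4) = 2.

L[3][3] = 2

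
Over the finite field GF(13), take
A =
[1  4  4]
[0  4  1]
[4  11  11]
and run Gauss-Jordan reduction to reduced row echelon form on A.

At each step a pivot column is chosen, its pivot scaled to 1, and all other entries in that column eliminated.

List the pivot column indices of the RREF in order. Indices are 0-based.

pivot columns: 0, 1, 2

[1] R0 /= 1  ⇒  (1, 4, 4)
     R2 -= 4·R0  ⇒  (0, 8, 8)
[2] R1 /= 4  ⇒  (0, 1, 10)
     R0 -= 4·R1  ⇒  (1, 0, 3)
     R2 -= 8·R1  ⇒  (0, 0, 6)
[3] R2 /= 6  ⇒  (0, 0, 1)
     R0 -= 3·R2  ⇒  (1, 0, 0)
     R1 -= 10·R2  ⇒  (0, 1, 0)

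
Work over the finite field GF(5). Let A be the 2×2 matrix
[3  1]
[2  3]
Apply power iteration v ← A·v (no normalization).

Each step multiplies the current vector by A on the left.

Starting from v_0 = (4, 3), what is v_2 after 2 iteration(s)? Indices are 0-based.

v_2 = (2, 1)

v_0 = (4, 3).
v_1 = A·v_0 = (0, 2).
v_2 = A·v_1 = (2, 1).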